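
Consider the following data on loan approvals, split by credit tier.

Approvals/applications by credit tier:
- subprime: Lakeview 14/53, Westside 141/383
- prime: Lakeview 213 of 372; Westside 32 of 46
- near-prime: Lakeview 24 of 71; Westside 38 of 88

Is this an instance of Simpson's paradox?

Yes

Subprime: Lakeview 14/53 = 26.4%, Westside 141/383 = 36.8% → Westside
Prime: Lakeview 213/372 = 57.3%, Westside 32/46 = 69.6% → Westside
Near-prime: Lakeview 24/71 = 33.8%, Westside 38/88 = 43.2% → Westside
Overall: Lakeview 251/496 = 50.6%, Westside 211/517 = 40.8% → Lakeview
Westside wins each credit group but Lakeview wins overall — the comparison reverses. Westside's applications skew toward subprime, which has a lower base rate.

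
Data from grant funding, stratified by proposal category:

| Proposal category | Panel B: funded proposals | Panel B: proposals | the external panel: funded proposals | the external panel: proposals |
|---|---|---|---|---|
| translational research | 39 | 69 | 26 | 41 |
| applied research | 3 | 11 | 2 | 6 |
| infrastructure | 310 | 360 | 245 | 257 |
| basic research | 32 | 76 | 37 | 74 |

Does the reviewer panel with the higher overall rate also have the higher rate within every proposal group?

Yes

Translational research: Panel B 39/69 = 56.5%, the external panel 26/41 = 63.4% → the external panel
Applied research: Panel B 3/11 = 27.3%, the external panel 2/6 = 33.3% → the external panel
Infrastructure: Panel B 310/360 = 86.1%, the external panel 245/257 = 95.3% → the external panel
Basic research: Panel B 32/76 = 42.1%, the external panel 37/74 = 50.0% → the external panel
Overall: Panel B 384/516 = 74.4%, the external panel 310/378 = 82.0% → the external panel
The external panel wins overall and in every proposal group — no reversal.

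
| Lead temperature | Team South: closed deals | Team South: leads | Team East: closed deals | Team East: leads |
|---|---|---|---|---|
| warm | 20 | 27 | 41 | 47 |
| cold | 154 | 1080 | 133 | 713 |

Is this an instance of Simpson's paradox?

Warm: Team South 20/27 = 74.1%, Team East 41/47 = 87.2% → Team East
Cold: Team South 154/1080 = 14.3%, Team East 133/713 = 18.7% → Team East
Overall: Team South 174/1107 = 15.7%, Team East 174/760 = 22.9% → Team East
Team East wins overall and in every lead group — no reversal.

No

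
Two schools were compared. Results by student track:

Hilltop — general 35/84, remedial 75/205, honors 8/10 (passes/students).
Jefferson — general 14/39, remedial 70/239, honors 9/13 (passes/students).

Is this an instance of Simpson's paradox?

General: Hilltop 35/84 = 41.7%, Jefferson 14/39 = 35.9% → Hilltop
Remedial: Hilltop 75/205 = 36.6%, Jefferson 70/239 = 29.3% → Hilltop
Honors: Hilltop 8/10 = 80.0%, Jefferson 9/13 = 69.2% → Hilltop
Overall: Hilltop 118/299 = 39.5%, Jefferson 93/291 = 32.0% → Hilltop
Hilltop wins overall and in every student group — no reversal.

No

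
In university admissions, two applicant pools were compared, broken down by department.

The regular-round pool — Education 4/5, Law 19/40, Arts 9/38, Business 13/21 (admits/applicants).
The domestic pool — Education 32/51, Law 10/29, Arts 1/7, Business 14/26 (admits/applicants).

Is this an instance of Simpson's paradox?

Yes

Education: the regular-round pool 4/5 = 80.0%, the domestic pool 32/51 = 62.7% → the regular-round pool
Law: the regular-round pool 19/40 = 47.5%, the domestic pool 10/29 = 34.5% → the regular-round pool
Arts: the regular-round pool 9/38 = 23.7%, the domestic pool 1/7 = 14.3% → the regular-round pool
Business: the regular-round pool 13/21 = 61.9%, the domestic pool 14/26 = 53.8% → the regular-round pool
Overall: the regular-round pool 45/104 = 43.3%, the domestic pool 57/113 = 50.4% → the domestic pool
The regular-round pool wins each department group but the domestic pool wins overall — the comparison reverses. The regular-round pool's applicants skew toward Arts, which has a lower base rate.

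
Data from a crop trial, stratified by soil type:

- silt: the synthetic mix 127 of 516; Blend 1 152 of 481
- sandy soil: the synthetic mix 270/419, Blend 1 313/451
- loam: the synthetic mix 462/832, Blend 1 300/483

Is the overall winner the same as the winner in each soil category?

Yes

Silt: the synthetic mix 127/516 = 24.6%, Blend 1 152/481 = 31.6% → Blend 1
Sandy soil: the synthetic mix 270/419 = 64.4%, Blend 1 313/451 = 69.4% → Blend 1
Loam: the synthetic mix 462/832 = 55.5%, Blend 1 300/483 = 62.1% → Blend 1
Overall: the synthetic mix 859/1767 = 48.6%, Blend 1 765/1415 = 54.1% → Blend 1
Blend 1 wins overall and in every soil group — no reversal.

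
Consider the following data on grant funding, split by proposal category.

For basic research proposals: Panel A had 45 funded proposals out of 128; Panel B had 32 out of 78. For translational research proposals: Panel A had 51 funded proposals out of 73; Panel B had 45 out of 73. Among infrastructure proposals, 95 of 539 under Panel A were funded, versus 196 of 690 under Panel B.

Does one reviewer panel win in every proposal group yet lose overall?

No

Basic research: Panel A 45/128 = 35.2%, Panel B 32/78 = 41.0% → Panel B
Translational research: Panel A 51/73 = 69.9%, Panel B 45/73 = 61.6% → Panel A
Infrastructure: Panel A 95/539 = 17.6%, Panel B 196/690 = 28.4% → Panel B
Overall: Panel A 191/740 = 25.8%, Panel B 273/841 = 32.5% → Panel B
Neither sweeps: Panel A wins 1 of 3 groups, Panel B wins 2. Panel B wins overall but not every group — no Simpson reversal.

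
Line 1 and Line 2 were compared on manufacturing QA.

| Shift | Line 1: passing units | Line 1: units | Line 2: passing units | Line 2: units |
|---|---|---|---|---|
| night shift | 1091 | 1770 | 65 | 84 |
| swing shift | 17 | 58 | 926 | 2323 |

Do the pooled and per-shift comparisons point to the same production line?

No

Night shift: Line 1 1091/1770 = 61.6%, Line 2 65/84 = 77.4% → Line 2
Swing shift: Line 1 17/58 = 29.3%, Line 2 926/2323 = 39.9% → Line 2
Overall: Line 1 1108/1828 = 60.6%, Line 2 991/2407 = 41.2% → Line 1
Line 2 wins each shift group but Line 1 wins overall — the comparison reverses. Line 2's units skew toward swing shift, which has a lower base rate.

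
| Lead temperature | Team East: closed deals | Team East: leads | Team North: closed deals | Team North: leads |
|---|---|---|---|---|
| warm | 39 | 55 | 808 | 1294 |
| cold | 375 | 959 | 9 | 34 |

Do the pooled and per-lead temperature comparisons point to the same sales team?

Warm: Team East 39/55 = 70.9%, Team North 808/1294 = 62.4% → Team East
Cold: Team East 375/959 = 39.1%, Team North 9/34 = 26.5% → Team East
Overall: Team East 414/1014 = 40.8%, Team North 817/1328 = 61.5% → Team North
Team East wins each lead group but Team North wins overall — the comparison reverses. Team East's leads skew toward cold, which has a lower base rate.

No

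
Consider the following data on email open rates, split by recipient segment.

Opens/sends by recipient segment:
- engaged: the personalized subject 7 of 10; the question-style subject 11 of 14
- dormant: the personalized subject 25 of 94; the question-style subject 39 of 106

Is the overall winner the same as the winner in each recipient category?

Engaged: the personalized subject 7/10 = 70.0%, the question-style subject 11/14 = 78.6% → the question-style subject
Dormant: the personalized subject 25/94 = 26.6%, the question-style subject 39/106 = 36.8% → the question-style subject
Overall: the personalized subject 32/104 = 30.8%, the question-style subject 50/120 = 41.7% → the question-style subject
The question-style subject wins overall and in every recipient group — no reversal.

Yes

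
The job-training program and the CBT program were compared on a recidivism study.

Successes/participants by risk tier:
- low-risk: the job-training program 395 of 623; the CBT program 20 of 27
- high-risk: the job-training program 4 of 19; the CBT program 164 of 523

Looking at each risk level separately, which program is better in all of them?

Low-risk: the job-training program 395/623 = 63.4%, the CBT program 20/27 = 74.1% → the CBT program
High-risk: the job-training program 4/19 = 21.1%, the CBT program 164/523 = 31.4% → the CBT program
The CBT program has the higher rate in both groups.

the CBT program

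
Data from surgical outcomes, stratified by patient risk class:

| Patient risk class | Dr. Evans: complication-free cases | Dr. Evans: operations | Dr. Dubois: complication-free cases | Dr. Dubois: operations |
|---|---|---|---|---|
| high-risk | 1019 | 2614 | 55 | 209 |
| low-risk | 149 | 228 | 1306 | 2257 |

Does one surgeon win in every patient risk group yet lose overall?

High-risk: Dr. Evans 1019/2614 = 39.0%, Dr. Dubois 55/209 = 26.3% → Dr. Evans
Low-risk: Dr. Evans 149/228 = 65.4%, Dr. Dubois 1306/2257 = 57.9% → Dr. Evans
Overall: Dr. Evans 1168/2842 = 41.1%, Dr. Dubois 1361/2466 = 55.2% → Dr. Dubois
Dr. Evans wins each patient risk group but Dr. Dubois wins overall — the comparison reverses. Dr. Evans's operations skew toward high-risk, which has a lower base rate.

Yes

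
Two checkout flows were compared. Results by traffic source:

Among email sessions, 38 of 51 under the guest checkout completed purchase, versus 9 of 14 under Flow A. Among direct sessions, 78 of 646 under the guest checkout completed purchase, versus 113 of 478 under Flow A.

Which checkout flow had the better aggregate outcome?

Flow A

Email: the guest checkout 38/51 = 74.5%, Flow A 9/14 = 64.3% → the guest checkout
Direct: the guest checkout 78/646 = 12.1%, Flow A 113/478 = 23.6% → Flow A
Overall: the guest checkout 116/697 = 16.6%, Flow A 122/492 = 24.8% → Flow A
(Neither sweeps every traffic group, but Flow A has the higher pooled rate.)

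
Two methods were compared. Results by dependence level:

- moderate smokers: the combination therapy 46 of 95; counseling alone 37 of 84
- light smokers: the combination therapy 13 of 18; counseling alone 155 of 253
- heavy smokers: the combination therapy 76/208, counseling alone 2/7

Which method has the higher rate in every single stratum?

the combination therapy

Moderate smokers: the combination therapy 46/95 = 48.4%, counseling alone 37/84 = 44.0% → the combination therapy
Light smokers: the combination therapy 13/18 = 72.2%, counseling alone 155/253 = 61.3% → the combination therapy
Heavy smokers: the combination therapy 76/208 = 36.5%, counseling alone 2/7 = 28.6% → the combination therapy
The combination therapy has the higher rate in all 3 groups.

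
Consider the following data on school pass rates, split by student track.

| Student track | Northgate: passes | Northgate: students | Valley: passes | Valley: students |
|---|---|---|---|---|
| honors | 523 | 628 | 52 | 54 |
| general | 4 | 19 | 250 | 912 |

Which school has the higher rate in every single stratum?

Honors: Northgate 523/628 = 83.3%, Valley 52/54 = 96.3% → Valley
General: Northgate 4/19 = 21.1%, Valley 250/912 = 27.4% → Valley
Valley has the higher rate in both groups.

Valley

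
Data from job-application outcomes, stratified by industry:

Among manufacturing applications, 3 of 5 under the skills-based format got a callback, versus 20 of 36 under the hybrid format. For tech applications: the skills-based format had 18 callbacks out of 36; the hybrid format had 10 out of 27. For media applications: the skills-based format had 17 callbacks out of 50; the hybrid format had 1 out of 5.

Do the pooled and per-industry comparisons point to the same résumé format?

No

Manufacturing: the skills-based format 3/5 = 60.0%, the hybrid format 20/36 = 55.6% → the skills-based format
Tech: the skills-based format 18/36 = 50.0%, the hybrid format 10/27 = 37.0% → the skills-based format
Media: the skills-based format 17/50 = 34.0%, the hybrid format 1/5 = 20.0% → the skills-based format
Overall: the skills-based format 38/91 = 41.8%, the hybrid format 31/68 = 45.6% → the hybrid format
The skills-based format wins each industry group but the hybrid format wins overall — the comparison reverses. The skills-based format's applications skew toward media, which has a lower base rate.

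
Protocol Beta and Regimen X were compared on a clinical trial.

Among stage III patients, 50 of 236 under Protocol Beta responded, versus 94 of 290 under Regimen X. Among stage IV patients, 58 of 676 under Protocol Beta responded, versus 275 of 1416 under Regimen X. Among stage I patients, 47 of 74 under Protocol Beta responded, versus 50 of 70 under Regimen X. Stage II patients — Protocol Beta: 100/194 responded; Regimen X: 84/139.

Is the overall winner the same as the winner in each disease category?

Yes

Stage III: Protocol Beta 50/236 = 21.2%, Regimen X 94/290 = 32.4% → Regimen X
Stage IV: Protocol Beta 58/676 = 8.6%, Regimen X 275/1416 = 19.4% → Regimen X
Stage I: Protocol Beta 47/74 = 63.5%, Regimen X 50/70 = 71.4% → Regimen X
Stage II: Protocol Beta 100/194 = 51.5%, Regimen X 84/139 = 60.4% → Regimen X
Overall: Protocol Beta 255/1180 = 21.6%, Regimen X 503/1915 = 26.3% → Regimen X
Regimen X wins overall and in every disease group — no reversal.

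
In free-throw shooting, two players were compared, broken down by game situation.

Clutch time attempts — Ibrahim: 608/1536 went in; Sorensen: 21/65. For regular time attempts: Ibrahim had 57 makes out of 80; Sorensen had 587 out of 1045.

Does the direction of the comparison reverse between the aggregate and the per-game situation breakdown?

Clutch time: Ibrahim 608/1536 = 39.6%, Sorensen 21/65 = 32.3% → Ibrahim
Regular time: Ibrahim 57/80 = 71.2%, Sorensen 587/1045 = 56.2% → Ibrahim
Overall: Ibrahim 665/1616 = 41.2%, Sorensen 608/1110 = 54.8% → Sorensen
Ibrahim wins each game group but Sorensen wins overall — the comparison reverses. Ibrahim's attempts skew toward clutch time, which has a lower base rate.

Yes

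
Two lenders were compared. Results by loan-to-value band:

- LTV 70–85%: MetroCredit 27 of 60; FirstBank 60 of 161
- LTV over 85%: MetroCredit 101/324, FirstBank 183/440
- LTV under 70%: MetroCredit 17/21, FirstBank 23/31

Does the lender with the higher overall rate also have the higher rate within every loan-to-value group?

No

LTV 70–85%: MetroCredit 27/60 = 45.0%, FirstBank 60/161 = 37.3% → MetroCredit
LTV over 85%: MetroCredit 101/324 = 31.2%, FirstBank 183/440 = 41.6% → FirstBank
LTV under 70%: MetroCredit 17/21 = 81.0%, FirstBank 23/31 = 74.2% → MetroCredit
Overall: MetroCredit 145/405 = 35.8%, FirstBank 266/632 = 42.1% → FirstBank
Neither sweeps: MetroCredit wins 2 of 3 groups, FirstBank wins 1. FirstBank wins overall but not every group — no Simpson reversal.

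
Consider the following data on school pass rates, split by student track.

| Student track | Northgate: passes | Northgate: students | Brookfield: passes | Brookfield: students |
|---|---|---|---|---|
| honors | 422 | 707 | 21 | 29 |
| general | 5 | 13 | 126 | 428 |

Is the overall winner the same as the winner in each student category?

No

Honors: Northgate 422/707 = 59.7%, Brookfield 21/29 = 72.4% → Brookfield
General: Northgate 5/13 = 38.5%, Brookfield 126/428 = 29.4% → Northgate
Overall: Northgate 427/720 = 59.3%, Brookfield 147/457 = 32.2% → Northgate
Neither sweeps: Northgate wins 1 of 2 groups, Brookfield wins 1. Northgate wins overall but not every group — no Simpson reversal.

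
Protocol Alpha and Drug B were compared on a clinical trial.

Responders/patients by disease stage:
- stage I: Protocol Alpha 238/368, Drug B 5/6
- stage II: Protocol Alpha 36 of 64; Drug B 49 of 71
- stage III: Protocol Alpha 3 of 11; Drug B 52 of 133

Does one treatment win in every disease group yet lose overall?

Stage I: Protocol Alpha 238/368 = 64.7%, Drug B 5/6 = 83.3% → Drug B
Stage II: Protocol Alpha 36/64 = 56.2%, Drug B 49/71 = 69.0% → Drug B
Stage III: Protocol Alpha 3/11 = 27.3%, Drug B 52/133 = 39.1% → Drug B
Overall: Protocol Alpha 277/443 = 62.5%, Drug B 106/210 = 50.5% → Protocol Alpha
Drug B wins each disease group but Protocol Alpha wins overall — the comparison reverses. Drug B's patients skew toward stage III, which has a lower base rate.

Yes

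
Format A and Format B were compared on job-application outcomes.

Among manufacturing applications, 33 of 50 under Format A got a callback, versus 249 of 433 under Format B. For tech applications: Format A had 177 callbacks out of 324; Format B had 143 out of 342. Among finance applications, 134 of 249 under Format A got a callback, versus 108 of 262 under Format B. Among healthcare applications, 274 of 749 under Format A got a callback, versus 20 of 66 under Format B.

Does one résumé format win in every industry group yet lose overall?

Manufacturing: Format A 33/50 = 66.0%, Format B 249/433 = 57.5% → Format A
Tech: Format A 177/324 = 54.6%, Format B 143/342 = 41.8% → Format A
Finance: Format A 134/249 = 53.8%, Format B 108/262 = 41.2% → Format A
Healthcare: Format A 274/749 = 36.6%, Format B 20/66 = 30.3% → Format A
Overall: Format A 618/1372 = 45.0%, Format B 520/1103 = 47.1% → Format B
Format A wins each industry group but Format B wins overall — the comparison reverses. Format A's applications skew toward healthcare, which has a lower base rate.

Yes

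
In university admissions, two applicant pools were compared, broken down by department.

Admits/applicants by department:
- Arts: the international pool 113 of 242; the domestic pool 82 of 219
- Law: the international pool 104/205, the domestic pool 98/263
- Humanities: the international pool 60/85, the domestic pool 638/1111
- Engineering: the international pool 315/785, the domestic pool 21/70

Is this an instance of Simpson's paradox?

Yes

Arts: the international pool 113/242 = 46.7%, the domestic pool 82/219 = 37.4% → the international pool
Law: the international pool 104/205 = 50.7%, the domestic pool 98/263 = 37.3% → the international pool
Humanities: the international pool 60/85 = 70.6%, the domestic pool 638/1111 = 57.4% → the international pool
Engineering: the international pool 315/785 = 40.1%, the domestic pool 21/70 = 30.0% → the international pool
Overall: the international pool 592/1317 = 45.0%, the domestic pool 839/1663 = 50.5% → the domestic pool
The international pool wins each department group but the domestic pool wins overall — the comparison reverses. The international pool's applicants skew toward Engineering, which has a lower base rate.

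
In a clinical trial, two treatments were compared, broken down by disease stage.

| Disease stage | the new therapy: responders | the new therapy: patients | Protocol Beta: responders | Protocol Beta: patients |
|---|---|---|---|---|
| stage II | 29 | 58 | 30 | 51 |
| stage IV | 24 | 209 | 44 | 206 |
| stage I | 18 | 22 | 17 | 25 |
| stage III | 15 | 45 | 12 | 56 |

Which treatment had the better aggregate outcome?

Protocol Beta

Stage II: the new therapy 29/58 = 50.0%, Protocol Beta 30/51 = 58.8% → Protocol Beta
Stage IV: the new therapy 24/209 = 11.5%, Protocol Beta 44/206 = 21.4% → Protocol Beta
Stage I: the new therapy 18/22 = 81.8%, Protocol Beta 17/25 = 68.0% → the new therapy
Stage III: the new therapy 15/45 = 33.3%, Protocol Beta 12/56 = 21.4% → the new therapy
Overall: the new therapy 86/334 = 25.7%, Protocol Beta 103/338 = 30.5% → Protocol Beta
(Neither sweeps every disease group, but Protocol Beta has the higher pooled rate.)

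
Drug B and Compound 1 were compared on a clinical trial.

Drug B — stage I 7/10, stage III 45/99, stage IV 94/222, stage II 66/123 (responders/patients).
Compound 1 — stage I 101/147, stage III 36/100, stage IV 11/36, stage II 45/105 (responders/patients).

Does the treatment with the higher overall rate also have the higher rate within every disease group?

No

Stage I: Drug B 7/10 = 70.0%, Compound 1 101/147 = 68.7% → Drug B
Stage III: Drug B 45/99 = 45.5%, Compound 1 36/100 = 36.0% → Drug B
Stage IV: Drug B 94/222 = 42.3%, Compound 1 11/36 = 30.6% → Drug B
Stage II: Drug B 66/123 = 53.7%, Compound 1 45/105 = 42.9% → Drug B
Overall: Drug B 212/454 = 46.7%, Compound 1 193/388 = 49.7% → Compound 1
Drug B wins each disease group but Compound 1 wins overall — the comparison reverses. Drug B's patients skew toward stage IV, which has a lower base rate.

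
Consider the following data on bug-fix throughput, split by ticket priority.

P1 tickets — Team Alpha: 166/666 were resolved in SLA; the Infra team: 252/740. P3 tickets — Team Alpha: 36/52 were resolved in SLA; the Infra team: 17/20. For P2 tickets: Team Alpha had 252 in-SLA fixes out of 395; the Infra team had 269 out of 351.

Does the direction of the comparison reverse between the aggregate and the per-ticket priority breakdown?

No

P1: Team Alpha 166/666 = 24.9%, the Infra team 252/740 = 34.1% → the Infra team
P3: Team Alpha 36/52 = 69.2%, the Infra team 17/20 = 85.0% → the Infra team
P2: Team Alpha 252/395 = 63.8%, the Infra team 269/351 = 76.6% → the Infra team
Overall: Team Alpha 454/1113 = 40.8%, the Infra team 538/1111 = 48.4% → the Infra team
The Infra team wins overall and in every ticket group — no reversal.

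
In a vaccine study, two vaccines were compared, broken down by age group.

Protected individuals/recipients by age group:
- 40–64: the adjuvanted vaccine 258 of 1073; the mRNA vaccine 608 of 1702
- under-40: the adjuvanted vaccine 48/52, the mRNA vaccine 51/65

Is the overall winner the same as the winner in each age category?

No

40–64: the adjuvanted vaccine 258/1073 = 24.0%, the mRNA vaccine 608/1702 = 35.7% → the mRNA vaccine
Under-40: the adjuvanted vaccine 48/52 = 92.3%, the mRNA vaccine 51/65 = 78.5% → the adjuvanted vaccine
Overall: the adjuvanted vaccine 306/1125 = 27.2%, the mRNA vaccine 659/1767 = 37.3% → the mRNA vaccine
Neither sweeps: the adjuvanted vaccine wins 1 of 2 groups, the mRNA vaccine wins 1. The mRNA vaccine wins overall but not every group — no Simpson reversal.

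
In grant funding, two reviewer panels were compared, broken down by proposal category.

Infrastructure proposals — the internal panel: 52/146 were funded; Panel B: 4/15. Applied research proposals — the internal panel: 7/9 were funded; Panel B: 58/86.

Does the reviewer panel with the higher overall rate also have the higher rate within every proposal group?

Infrastructure: the internal panel 52/146 = 35.6%, Panel B 4/15 = 26.7% → the internal panel
Applied research: the internal panel 7/9 = 77.8%, Panel B 58/86 = 67.4% → the internal panel
Overall: the internal panel 59/155 = 38.1%, Panel B 62/101 = 61.4% → Panel B
The internal panel wins each proposal group but Panel B wins overall — the comparison reverses. The internal panel's proposals skew toward infrastructure, which has a lower base rate.

No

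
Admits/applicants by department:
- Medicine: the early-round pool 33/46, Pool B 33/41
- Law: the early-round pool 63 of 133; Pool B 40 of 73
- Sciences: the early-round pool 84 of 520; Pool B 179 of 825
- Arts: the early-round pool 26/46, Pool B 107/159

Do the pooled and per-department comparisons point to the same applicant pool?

Medicine: the early-round pool 33/46 = 71.7%, Pool B 33/41 = 80.5% → Pool B
Law: the early-round pool 63/133 = 47.4%, Pool B 40/73 = 54.8% → Pool B
Sciences: the early-round pool 84/520 = 16.2%, Pool B 179/825 = 21.7% → Pool B
Arts: the early-round pool 26/46 = 56.5%, Pool B 107/159 = 67.3% → Pool B
Overall: the early-round pool 206/745 = 27.7%, Pool B 359/1098 = 32.7% → Pool B
Pool B wins overall and in every department group — no reversal.

Yes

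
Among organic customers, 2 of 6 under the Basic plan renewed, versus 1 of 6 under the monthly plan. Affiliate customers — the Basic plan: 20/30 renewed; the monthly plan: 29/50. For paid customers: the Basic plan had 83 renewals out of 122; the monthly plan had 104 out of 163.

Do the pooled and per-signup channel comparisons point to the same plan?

Organic: the Basic plan 2/6 = 33.3%, the monthly plan 1/6 = 16.7% → the Basic plan
Affiliate: the Basic plan 20/30 = 66.7%, the monthly plan 29/50 = 58.0% → the Basic plan
Paid: the Basic plan 83/122 = 68.0%, the monthly plan 104/163 = 63.8% → the Basic plan
Overall: the Basic plan 105/158 = 66.5%, the monthly plan 134/219 = 61.2% → the Basic plan
The Basic plan wins overall and in every signup group — no reversal.

Yes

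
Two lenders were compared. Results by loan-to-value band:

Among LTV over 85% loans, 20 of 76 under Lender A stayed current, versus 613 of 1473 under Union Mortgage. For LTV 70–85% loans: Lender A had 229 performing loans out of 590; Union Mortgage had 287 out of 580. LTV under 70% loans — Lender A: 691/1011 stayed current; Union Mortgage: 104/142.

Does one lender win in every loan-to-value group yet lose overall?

Yes

LTV over 85%: Lender A 20/76 = 26.3%, Union Mortgage 613/1473 = 41.6% → Union Mortgage
LTV 70–85%: Lender A 229/590 = 38.8%, Union Mortgage 287/580 = 49.5% → Union Mortgage
LTV under 70%: Lender A 691/1011 = 68.3%, Union Mortgage 104/142 = 73.2% → Union Mortgage
Overall: Lender A 940/1677 = 56.1%, Union Mortgage 1004/2195 = 45.7% → Lender A
Union Mortgage wins each loan-to-value group but Lender A wins overall — the comparison reverses. Union Mortgage's loans skew toward LTV over 85%, which has a lower base rate.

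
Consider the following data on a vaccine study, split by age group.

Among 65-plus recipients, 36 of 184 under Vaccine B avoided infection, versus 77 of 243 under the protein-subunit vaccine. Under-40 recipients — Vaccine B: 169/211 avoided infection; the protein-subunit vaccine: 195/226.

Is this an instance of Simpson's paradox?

No

65-plus: Vaccine B 36/184 = 19.6%, the protein-subunit vaccine 77/243 = 31.7% → the protein-subunit vaccine
Under-40: Vaccine B 169/211 = 80.1%, the protein-subunit vaccine 195/226 = 86.3% → the protein-subunit vaccine
Overall: Vaccine B 205/395 = 51.9%, the protein-subunit vaccine 272/469 = 58.0% → the protein-subunit vaccine
The protein-subunit vaccine wins overall and in every age group — no reversal.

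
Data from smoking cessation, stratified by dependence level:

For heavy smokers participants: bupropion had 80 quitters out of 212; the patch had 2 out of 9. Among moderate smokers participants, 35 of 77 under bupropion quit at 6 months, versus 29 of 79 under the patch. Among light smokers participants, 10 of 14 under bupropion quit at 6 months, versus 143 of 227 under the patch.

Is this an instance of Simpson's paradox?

Heavy smokers: bupropion 80/212 = 37.7%, the patch 2/9 = 22.2% → bupropion
Moderate smokers: bupropion 35/77 = 45.5%, the patch 29/79 = 36.7% → bupropion
Light smokers: bupropion 10/14 = 71.4%, the patch 143/227 = 63.0% → bupropion
Overall: bupropion 125/303 = 41.3%, the patch 174/315 = 55.2% → the patch
Bupropion wins each dependence group but the patch wins overall — the comparison reverses. Bupropion's participants skew toward heavy smokers, which has a lower base rate.

Yes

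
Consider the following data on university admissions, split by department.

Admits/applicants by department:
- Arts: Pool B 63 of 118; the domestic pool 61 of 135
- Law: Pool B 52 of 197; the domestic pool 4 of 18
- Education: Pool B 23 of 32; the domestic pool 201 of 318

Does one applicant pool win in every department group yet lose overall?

Arts: Pool B 63/118 = 53.4%, the domestic pool 61/135 = 45.2% → Pool B
Law: Pool B 52/197 = 26.4%, the domestic pool 4/18 = 22.2% → Pool B
Education: Pool B 23/32 = 71.9%, the domestic pool 201/318 = 63.2% → Pool B
Overall: Pool B 138/347 = 39.8%, the domestic pool 266/471 = 56.5% → the domestic pool
Pool B wins each department group but the domestic pool wins overall — the comparison reverses. Pool B's applicants skew toward Law, which has a lower base rate.

Yes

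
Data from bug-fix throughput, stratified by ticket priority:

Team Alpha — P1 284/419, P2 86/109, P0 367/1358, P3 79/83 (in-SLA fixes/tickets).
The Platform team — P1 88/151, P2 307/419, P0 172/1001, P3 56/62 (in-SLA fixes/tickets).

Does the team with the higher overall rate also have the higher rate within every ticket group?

P1: Team Alpha 284/419 = 67.8%, the Platform team 88/151 = 58.3% → Team Alpha
P2: Team Alpha 86/109 = 78.9%, the Platform team 307/419 = 73.3% → Team Alpha
P0: Team Alpha 367/1358 = 27.0%, the Platform team 172/1001 = 17.2% → Team Alpha
P3: Team Alpha 79/83 = 95.2%, the Platform team 56/62 = 90.3% → Team Alpha
Overall: Team Alpha 816/1969 = 41.4%, the Platform team 623/1633 = 38.2% → Team Alpha
Team Alpha wins overall and in every ticket group — no reversal.

Yes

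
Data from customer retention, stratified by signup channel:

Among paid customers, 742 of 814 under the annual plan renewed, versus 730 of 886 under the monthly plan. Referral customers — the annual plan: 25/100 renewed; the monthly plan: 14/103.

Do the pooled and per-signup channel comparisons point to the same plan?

Paid: the annual plan 742/814 = 91.2%, the monthly plan 730/886 = 82.4% → the annual plan
Referral: the annual plan 25/100 = 25.0%, the monthly plan 14/103 = 13.6% → the annual plan
Overall: the annual plan 767/914 = 83.9%, the monthly plan 744/989 = 75.2% → the annual plan
The annual plan wins overall and in every signup group — no reversal.

Yes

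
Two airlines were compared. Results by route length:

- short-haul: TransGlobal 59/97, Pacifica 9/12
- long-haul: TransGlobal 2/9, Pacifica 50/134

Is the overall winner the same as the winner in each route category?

Short-haul: TransGlobal 59/97 = 60.8%, Pacifica 9/12 = 75.0% → Pacifica
Long-haul: TransGlobal 2/9 = 22.2%, Pacifica 50/134 = 37.3% → Pacifica
Overall: TransGlobal 61/106 = 57.5%, Pacifica 59/146 = 40.4% → TransGlobal
Pacifica wins each route group but TransGlobal wins overall — the comparison reverses. Pacifica's flights skew toward long-haul, which has a lower base rate.

No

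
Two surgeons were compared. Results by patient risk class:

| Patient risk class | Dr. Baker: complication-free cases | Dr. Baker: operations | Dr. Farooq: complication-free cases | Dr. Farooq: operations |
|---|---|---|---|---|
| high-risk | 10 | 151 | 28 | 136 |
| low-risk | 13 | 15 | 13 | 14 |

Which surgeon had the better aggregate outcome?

Dr. Farooq

High-risk: Dr. Baker 10/151 = 6.6%, Dr. Farooq 28/136 = 20.6% → Dr. Farooq
Low-risk: Dr. Baker 13/15 = 86.7%, Dr. Farooq 13/14 = 92.9% → Dr. Farooq
Overall: Dr. Baker 23/166 = 13.9%, Dr. Farooq 41/150 = 27.3% → Dr. Farooq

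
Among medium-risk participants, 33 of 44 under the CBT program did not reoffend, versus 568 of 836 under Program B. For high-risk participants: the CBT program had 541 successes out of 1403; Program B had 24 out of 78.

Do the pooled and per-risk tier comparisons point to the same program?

Medium-risk: the CBT program 33/44 = 75.0%, Program B 568/836 = 67.9% → the CBT program
High-risk: the CBT program 541/1403 = 38.6%, Program B 24/78 = 30.8% → the CBT program
Overall: the CBT program 574/1447 = 39.7%, Program B 592/914 = 64.8% → Program B
The CBT program wins each risk group but Program B wins overall — the comparison reverses. The CBT program's participants skew toward high-risk, which has a lower base rate.

No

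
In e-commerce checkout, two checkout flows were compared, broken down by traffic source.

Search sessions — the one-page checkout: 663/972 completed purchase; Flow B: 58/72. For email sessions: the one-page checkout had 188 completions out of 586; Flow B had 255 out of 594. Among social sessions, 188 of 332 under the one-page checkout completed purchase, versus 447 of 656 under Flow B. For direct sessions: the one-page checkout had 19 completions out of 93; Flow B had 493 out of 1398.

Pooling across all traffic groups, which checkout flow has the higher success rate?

the one-page checkout

Search: the one-page checkout 663/972 = 68.2%, Flow B 58/72 = 80.6% → Flow B
Email: the one-page checkout 188/586 = 32.1%, Flow B 255/594 = 42.9% → Flow B
Social: the one-page checkout 188/332 = 56.6%, Flow B 447/656 = 68.1% → Flow B
Direct: the one-page checkout 19/93 = 20.4%, Flow B 493/1398 = 35.3% → Flow B
Overall: the one-page checkout 1058/1983 = 53.4%, Flow B 1253/2720 = 46.1% → the one-page checkout
(Flow B wins every traffic group but the one-page checkout wins overall — Flow B's sessions skew toward the low-rate direct group.)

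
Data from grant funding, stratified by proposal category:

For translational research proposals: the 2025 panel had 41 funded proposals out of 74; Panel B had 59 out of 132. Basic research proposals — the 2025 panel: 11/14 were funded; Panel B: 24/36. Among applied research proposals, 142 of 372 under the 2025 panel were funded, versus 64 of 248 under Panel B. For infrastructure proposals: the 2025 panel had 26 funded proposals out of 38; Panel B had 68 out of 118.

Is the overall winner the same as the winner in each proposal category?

Yes

Translational research: the 2025 panel 41/74 = 55.4%, Panel B 59/132 = 44.7% → the 2025 panel
Basic research: the 2025 panel 11/14 = 78.6%, Panel B 24/36 = 66.7% → the 2025 panel
Applied research: the 2025 panel 142/372 = 38.2%, Panel B 64/248 = 25.8% → the 2025 panel
Infrastructure: the 2025 panel 26/38 = 68.4%, Panel B 68/118 = 57.6% → the 2025 panel
Overall: the 2025 panel 220/498 = 44.2%, Panel B 215/534 = 40.3% → the 2025 panel
The 2025 panel wins overall and in every proposal group — no reversal.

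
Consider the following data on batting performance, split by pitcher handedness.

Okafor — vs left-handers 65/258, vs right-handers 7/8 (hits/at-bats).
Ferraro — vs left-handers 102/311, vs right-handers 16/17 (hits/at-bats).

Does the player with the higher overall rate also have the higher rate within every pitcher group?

Vs left-handers: Okafor 65/258 = 25.2%, Ferraro 102/311 = 32.8% → Ferraro
Vs right-handers: Okafor 7/8 = 87.5%, Ferraro 16/17 = 94.1% → Ferraro
Overall: Okafor 72/266 = 27.1%, Ferraro 118/328 = 36.0% → Ferraro
Ferraro wins overall and in every pitcher group — no reversal.

Yes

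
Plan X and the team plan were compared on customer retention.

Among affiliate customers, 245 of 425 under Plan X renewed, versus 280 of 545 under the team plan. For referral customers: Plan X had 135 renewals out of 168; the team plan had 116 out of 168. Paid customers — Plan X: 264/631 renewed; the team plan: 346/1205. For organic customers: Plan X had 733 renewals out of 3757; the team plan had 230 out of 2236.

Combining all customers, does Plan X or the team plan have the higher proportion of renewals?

Affiliate: Plan X 245/425 = 57.6%, the team plan 280/545 = 51.4% → Plan X
Referral: Plan X 135/168 = 80.4%, the team plan 116/168 = 69.0% → Plan X
Paid: Plan X 264/631 = 41.8%, the team plan 346/1205 = 28.7% → Plan X
Organic: Plan X 733/3757 = 19.5%, the team plan 230/2236 = 10.3% → Plan X
Overall: Plan X 1377/4981 = 27.6%, the team plan 972/4154 = 23.4% → Plan X

Plan X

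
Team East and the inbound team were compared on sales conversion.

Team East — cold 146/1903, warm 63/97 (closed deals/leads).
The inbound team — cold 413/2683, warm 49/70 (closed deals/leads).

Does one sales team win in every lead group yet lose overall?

Cold: Team East 146/1903 = 7.7%, the inbound team 413/2683 = 15.4% → the inbound team
Warm: Team East 63/97 = 64.9%, the inbound team 49/70 = 70.0% → the inbound team
Overall: Team East 209/2000 = 10.4%, the inbound team 462/2753 = 16.8% → the inbound team
The inbound team wins overall and in every lead group — no reversal.

No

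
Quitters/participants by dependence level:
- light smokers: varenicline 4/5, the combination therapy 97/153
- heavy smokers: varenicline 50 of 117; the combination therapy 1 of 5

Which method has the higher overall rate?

Light smokers: varenicline 4/5 = 80.0%, the combination therapy 97/153 = 63.4% → varenicline
Heavy smokers: varenicline 50/117 = 42.7%, the combination therapy 1/5 = 20.0% → varenicline
Overall: varenicline 54/122 = 44.3%, the combination therapy 98/158 = 62.0% → the combination therapy
(Varenicline wins every dependence group but the combination therapy wins overall — varenicline's participants skew toward the low-rate heavy smokers group.)

the combination therapy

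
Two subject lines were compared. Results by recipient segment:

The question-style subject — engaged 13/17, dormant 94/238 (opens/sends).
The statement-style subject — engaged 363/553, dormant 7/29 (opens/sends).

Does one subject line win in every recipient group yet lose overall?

Yes

Engaged: the question-style subject 13/17 = 76.5%, the statement-style subject 363/553 = 65.6% → the question-style subject
Dormant: the question-style subject 94/238 = 39.5%, the statement-style subject 7/29 = 24.1% → the question-style subject
Overall: the question-style subject 107/255 = 42.0%, the statement-style subject 370/582 = 63.6% → the statement-style subject
The question-style subject wins each recipient group but the statement-style subject wins overall — the comparison reverses. The question-style subject's sends skew toward dormant, which has a lower base rate.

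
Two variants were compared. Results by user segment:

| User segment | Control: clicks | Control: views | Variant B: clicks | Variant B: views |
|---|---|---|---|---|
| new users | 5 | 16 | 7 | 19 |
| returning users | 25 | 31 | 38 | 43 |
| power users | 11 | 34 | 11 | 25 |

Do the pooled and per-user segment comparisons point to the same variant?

Yes

New users: Control 5/16 = 31.2%, Variant B 7/19 = 36.8% → Variant B
Returning users: Control 25/31 = 80.6%, Variant B 38/43 = 88.4% → Variant B
Power users: Control 11/34 = 32.4%, Variant B 11/25 = 44.0% → Variant B
Overall: Control 41/81 = 50.6%, Variant B 56/87 = 64.4% → Variant B
Variant B wins overall and in every user group — no reversal.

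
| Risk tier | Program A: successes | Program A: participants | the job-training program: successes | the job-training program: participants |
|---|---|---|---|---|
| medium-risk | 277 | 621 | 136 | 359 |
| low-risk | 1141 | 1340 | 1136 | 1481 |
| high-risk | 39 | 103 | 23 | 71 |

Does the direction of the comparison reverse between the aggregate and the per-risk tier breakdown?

Medium-risk: Program A 277/621 = 44.6%, the job-training program 136/359 = 37.9% → Program A
Low-risk: Program A 1141/1340 = 85.1%, the job-training program 1136/1481 = 76.7% → Program A
High-risk: Program A 39/103 = 37.9%, the job-training program 23/71 = 32.4% → Program A
Overall: Program A 1457/2064 = 70.6%, the job-training program 1295/1911 = 67.8% → Program A
Program A wins overall and in every risk group — no reversal.

No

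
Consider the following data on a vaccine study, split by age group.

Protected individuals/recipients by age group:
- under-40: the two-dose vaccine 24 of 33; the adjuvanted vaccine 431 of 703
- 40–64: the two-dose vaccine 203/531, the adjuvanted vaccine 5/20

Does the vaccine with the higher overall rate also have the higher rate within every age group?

No

Under-40: the two-dose vaccine 24/33 = 72.7%, the adjuvanted vaccine 431/703 = 61.3% → the two-dose vaccine
40–64: the two-dose vaccine 203/531 = 38.2%, the adjuvanted vaccine 5/20 = 25.0% → the two-dose vaccine
Overall: the two-dose vaccine 227/564 = 40.2%, the adjuvanted vaccine 436/723 = 60.3% → the adjuvanted vaccine
The two-dose vaccine wins each age group but the adjuvanted vaccine wins overall — the comparison reverses. The two-dose vaccine's recipients skew toward 40–64, which has a lower base rate.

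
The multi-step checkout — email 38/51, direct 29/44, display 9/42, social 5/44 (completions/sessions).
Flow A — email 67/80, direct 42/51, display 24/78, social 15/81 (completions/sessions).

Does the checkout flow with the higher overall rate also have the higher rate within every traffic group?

Yes

Email: the multi-step checkout 38/51 = 74.5%, Flow A 67/80 = 83.8% → Flow A
Direct: the multi-step checkout 29/44 = 65.9%, Flow A 42/51 = 82.4% → Flow A
Display: the multi-step checkout 9/42 = 21.4%, Flow A 24/78 = 30.8% → Flow A
Social: the multi-step checkout 5/44 = 11.4%, Flow A 15/81 = 18.5% → Flow A
Overall: the multi-step checkout 81/181 = 44.8%, Flow A 148/290 = 51.0% → Flow A
Flow A wins overall and in every traffic group — no reversal.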